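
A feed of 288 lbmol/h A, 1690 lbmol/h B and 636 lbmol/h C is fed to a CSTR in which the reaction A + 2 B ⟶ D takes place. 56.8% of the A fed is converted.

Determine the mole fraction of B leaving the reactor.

0.596

A reacted = 0.568 × 288 = 163.6 lbmol/h; ν_A = −1, so ξ = 163.6/1 = 163.6 lbmol/h.
Outlet amounts (n = n₀ + ν ξ):
  A: 288 − 1(163.6) = 124.4
  B: 1690 − 2(163.6) = 1363
  D: 0 + 1(163.6) = 163.6
  C: 636 (inert)
Total out = 2287 lbmol/h; y_B = 1363 / 2287 = 0.5959.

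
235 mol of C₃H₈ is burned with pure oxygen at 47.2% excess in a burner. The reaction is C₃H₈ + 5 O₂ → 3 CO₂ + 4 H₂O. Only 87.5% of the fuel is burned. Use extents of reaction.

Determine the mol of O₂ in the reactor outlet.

Stoichiometric O₂ = 5 × 235 = 1175 mol; O₂ fed = 1175 × 1.472 = 1730 mol.
Fuel reacted = 0.875 × 235 → ξ = 205.6 mol.
Outlet (n = n₀ + ν ξ):
  C₃H₈: 235 − 1(205.6) = 29.38
  O₂: 1730 − 5(205.6) = 701.5
  CO₂: 0 + 3(205.6) = 616.9
  H₂O: 0 + 4(205.6) = 822.5

701 mol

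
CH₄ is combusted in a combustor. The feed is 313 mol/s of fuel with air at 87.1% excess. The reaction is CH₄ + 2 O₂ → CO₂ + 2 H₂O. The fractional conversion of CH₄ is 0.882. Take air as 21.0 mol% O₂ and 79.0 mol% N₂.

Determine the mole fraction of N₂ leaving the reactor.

0.748

Stoichiometric O₂ = 2 × 313 = 626 mol/s; O₂ fed = 626 × 1.871 = 1171 mol/s.
N₂ fed = 1171 × 79/21 = 4406 mol/s.
Fuel reacted = 0.882 × 313 → ξ = 276.1 mol/s.
Outlet (n = n₀ + ν ξ):
  CH₄: 313 − 1(276.1) = 36.93
  O₂: 1171 − 2(276.1) = 619.1
  N₂: 4406 (inert)
  CO₂: 0 + 1(276.1) = 276.1
  H₂O: 0 + 2(276.1) = 552.1
Total out = 5890 mol/s; y_N₂ = 4406 / 5890 = 0.748.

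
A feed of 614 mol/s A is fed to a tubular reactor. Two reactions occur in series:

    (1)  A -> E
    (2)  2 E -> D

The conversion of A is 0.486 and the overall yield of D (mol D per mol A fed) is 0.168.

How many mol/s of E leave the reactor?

Conversion of A: A consumed = 1ξ₁ = 0.486 × 614 → ξ₁ = 298.4 mol/s.
Yield of D: 1ξ₂ / 614 = 0.168 → ξ₂ = 103.2 mol/s.
Outlet amounts (n = n₀ + Σ ν·ξ):
  A: 614 − 1(298.4) = 315.6
  E: 0 + 1(298.4) − 2(103.2) = 92.1
  D: 0 + 1(103.2) = 103.2

92.1 mol/s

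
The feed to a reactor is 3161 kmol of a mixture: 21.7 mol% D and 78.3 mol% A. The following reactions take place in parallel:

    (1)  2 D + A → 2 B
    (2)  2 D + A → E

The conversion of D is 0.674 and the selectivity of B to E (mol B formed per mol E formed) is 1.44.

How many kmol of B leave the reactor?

194 kmol

Conversion of D: D consumed = 0.674 × 685.9 = 462.3 kmol = 2ξ₁ + 2ξ₂.
Selectivity: 2ξ₁ / (1ξ₂) = 1.44 → ξ₁ = 0.72 ξ₂.
Substitute: (2·0.72 + 2) ξ₂ = 462.3 → ξ₂ = 134.4 kmol, ξ₁ = 96.76 kmol.
Outlet amounts (n = n₀ + Σ ν·ξ):
  D: 685.9 − 2(96.76) − 2(134.4) = 223.6
  A: 2475 − 1(96.76) − 1(134.4) = 2244
  B: 0 + 2(96.76) = 193.5
  E: 0 + 1(134.4) = 134.4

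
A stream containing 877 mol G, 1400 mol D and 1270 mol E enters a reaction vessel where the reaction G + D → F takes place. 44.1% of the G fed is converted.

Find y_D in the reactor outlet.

G reacted = 0.441 × 877 = 386.8 mol; ν_G = −1, so ξ = 386.8/1 = 386.8 mol.
Outlet amounts (n = n₀ + ν ξ):
  G: 877 − 1(386.8) = 490.2
  D: 1400 − 1(386.8) = 1013
  F: 0 + 1(386.8) = 386.8
  E: 1270 (inert)
Total out = 3160 mol; y_D = 1013 / 3160 = 0.3206.

0.321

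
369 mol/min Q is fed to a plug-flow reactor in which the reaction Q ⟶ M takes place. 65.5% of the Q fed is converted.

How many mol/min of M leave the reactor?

Q reacted = 0.655 × 369 = 241.7 mol/min; ν_Q = −1, so ξ = 241.7/1 = 241.7 mol/min.
Outlet amounts (n = n₀ + ν ξ):
  Q: 369 − 1(241.7) = 127.3
  M: 0 + 1(241.7) = 241.7

242 mol/min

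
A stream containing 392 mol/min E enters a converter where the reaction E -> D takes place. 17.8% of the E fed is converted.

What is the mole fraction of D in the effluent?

E reacted = 0.178 × 392 = 69.78 mol/min; ν_E = −1, so ξ = 69.78/1 = 69.78 mol/min.
Outlet amounts (n = n₀ + ν ξ):
  E: 392 − 1(69.78) = 322.2
  D: 0 + 1(69.78) = 69.78
Total out = 392 mol/min; y_D = 69.78 / 392 = 0.178.

0.178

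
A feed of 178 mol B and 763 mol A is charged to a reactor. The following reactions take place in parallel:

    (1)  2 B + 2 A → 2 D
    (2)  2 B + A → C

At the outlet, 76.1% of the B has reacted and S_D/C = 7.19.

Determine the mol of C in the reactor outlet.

14.7 mol

Conversion of B: B consumed = 0.761 × 178 = 135.5 mol = 2ξ₁ + 2ξ₂.
Selectivity: 2ξ₁ / (1ξ₂) = 7.19 → ξ₁ = 3.595 ξ₂.
Substitute: (2·3.595 + 2) ξ₂ = 135.5 → ξ₂ = 14.74 mol, ξ₁ = 52.99 mol.
Outlet amounts (n = n₀ + Σ ν·ξ):
  B: 178 − 2(52.99) − 2(14.74) = 42.54
  A: 763 − 2(52.99) − 1(14.74) = 642.3
  D: 0 + 2(52.99) = 106
  C: 0 + 1(14.74) = 14.74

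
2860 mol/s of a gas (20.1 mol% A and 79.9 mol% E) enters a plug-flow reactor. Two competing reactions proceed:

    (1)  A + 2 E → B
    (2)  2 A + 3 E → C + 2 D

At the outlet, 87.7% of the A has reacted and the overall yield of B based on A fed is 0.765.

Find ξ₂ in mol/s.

ξ₂ = 32.2 mol/s

Yield of B: 1ξ₁ / 574.9 = 0.765 → ξ₁ = 439.8 mol/s.
Conversion of A: 1ξ₁ + 2ξ₂ = 0.877 × 574.9 = 504.2 → ξ₂ = 32.19 mol/s.
Outlet amounts (n = n₀ + Σ ν·ξ):
  A: 574.9 − 1(439.8) − 2(32.19) = 70.71
  E: 2285 − 2(439.8) − 3(32.19) = 1309
  B: 0 + 1(439.8) = 439.8
  C: 0 + 1(32.19) = 32.19
  D: 0 + 2(32.19) = 64.38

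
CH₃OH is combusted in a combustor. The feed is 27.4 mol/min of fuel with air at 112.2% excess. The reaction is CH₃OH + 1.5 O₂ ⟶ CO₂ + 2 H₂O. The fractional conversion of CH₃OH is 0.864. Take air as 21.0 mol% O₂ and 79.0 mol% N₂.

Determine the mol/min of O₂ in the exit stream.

51.7 mol/min

Stoichiometric O₂ = 1.5 × 27.4 = 41.1 mol/min; O₂ fed = 41.1 × 2.122 = 87.21 mol/min.
N₂ fed = 87.21 × 79/21 = 328.1 mol/min.
Fuel reacted = 0.864 × 27.4 → ξ = 23.67 mol/min.
Outlet (n = n₀ + ν ξ):
  CH₃OH: 27.4 − 1(23.67) = 3.726
  O₂: 87.21 − 1.5(23.67) = 51.7
  N₂: 328.1 (inert)
  CO₂: 0 + 1(23.67) = 23.67
  H₂O: 0 + 2(23.67) = 47.35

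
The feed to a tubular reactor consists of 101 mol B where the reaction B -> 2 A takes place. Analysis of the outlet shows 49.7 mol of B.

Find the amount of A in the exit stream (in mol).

For B: n = n₀ − 1ξ → 49.7 = 101 − 1ξ, giving ξ = 51.3 mol.
Outlet amounts (n = n₀ + ν ξ):
  B: 101 − 1(51.3) = 49.7
  A: 0 + 2(51.3) = 102.6

103 mol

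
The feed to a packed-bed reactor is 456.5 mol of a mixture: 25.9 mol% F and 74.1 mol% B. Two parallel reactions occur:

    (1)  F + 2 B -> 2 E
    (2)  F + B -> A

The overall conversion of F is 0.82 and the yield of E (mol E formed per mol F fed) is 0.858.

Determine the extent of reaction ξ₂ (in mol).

ξ₂ = 46.2 mol

Yield of E: 2ξ₁ / 118.2 = 0.858 → ξ₁ = 50.72 mol.
Conversion of F: 1ξ₁ + 1ξ₂ = 0.82 × 118.2 = 96.95 → ξ₂ = 46.23 mol.
Outlet amounts (n = n₀ + Σ ν·ξ):
  F: 118.2 − 1(50.72) − 1(46.23) = 21.28
  B: 338.3 − 2(50.72) − 1(46.23) = 190.6
  E: 0 + 2(50.72) = 101.4
  A: 0 + 1(46.23) = 46.23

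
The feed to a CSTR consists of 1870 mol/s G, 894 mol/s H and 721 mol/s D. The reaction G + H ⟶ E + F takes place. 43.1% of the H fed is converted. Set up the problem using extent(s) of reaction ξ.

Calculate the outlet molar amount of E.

385 mol/s

H reacted = 0.431 × 894 = 385.3 mol/s; ν_H = −1, so ξ = 385.3/1 = 385.3 mol/s.
Outlet amounts (n = n₀ + ν ξ):
  G: 1870 − 1(385.3) = 1485
  H: 894 − 1(385.3) = 508.7
  E: 0 + 1(385.3) = 385.3
  F: 0 + 1(385.3) = 385.3
  D: 721 (inert)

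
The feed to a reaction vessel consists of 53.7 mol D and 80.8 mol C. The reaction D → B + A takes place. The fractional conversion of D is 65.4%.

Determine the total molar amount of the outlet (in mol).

170 mol

D reacted = 0.654 × 53.7 = 35.12 mol; ν_D = −1, so ξ = 35.12/1 = 35.12 mol.
Outlet amounts (n = n₀ + ν ξ):
  D: 53.7 − 1(35.12) = 18.58
  B: 0 + 1(35.12) = 35.12
  A: 0 + 1(35.12) = 35.12
  C: 80.8 (inert)
Total out = 18.58 + 35.12 + 35.12 + 80.8 = 169.6 mol.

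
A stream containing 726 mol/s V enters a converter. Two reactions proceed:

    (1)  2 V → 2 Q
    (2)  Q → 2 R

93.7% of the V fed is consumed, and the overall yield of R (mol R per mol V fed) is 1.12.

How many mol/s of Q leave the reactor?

Conversion of V: V consumed = 2ξ₁ = 0.937 × 726 → ξ₁ = 340.1 mol/s.
Yield of R: 2ξ₂ / 726 = 1.12 → ξ₂ = 406.6 mol/s.
Outlet amounts (n = n₀ + Σ ν·ξ):
  V: 726 − 2(340.1) = 45.74
  Q: 0 + 2(340.1) − 1(406.6) = 273.7
  R: 0 + 2(406.6) = 813.1

274 mol/s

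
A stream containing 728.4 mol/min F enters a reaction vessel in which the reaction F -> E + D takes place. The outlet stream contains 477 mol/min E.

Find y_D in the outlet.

For E: n = n₀ + 1ξ → 477 = 0 + 1ξ, giving ξ = 477 mol/min.
Outlet amounts (n = n₀ + ν ξ):
  F: 728.4 − 1(477) = 251.4
  E: 0 + 1(477) = 477
  D: 0 + 1(477) = 477
Total out = 1205 mol/min; y_D = 477 / 1205 = 0.3957.

0.396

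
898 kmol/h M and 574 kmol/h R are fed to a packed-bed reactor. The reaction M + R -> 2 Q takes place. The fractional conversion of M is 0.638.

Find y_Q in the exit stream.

0.778

M reacted = 0.638 × 898 = 572.9 kmol/h; ν_M = −1, so ξ = 572.9/1 = 572.9 kmol/h.
Outlet amounts (n = n₀ + ν ξ):
  M: 898 − 1(572.9) = 325.1
  R: 574 − 1(572.9) = 1.076
  Q: 0 + 2(572.9) = 1146
Total out = 1472 kmol/h; y_Q = 1146 / 1472 = 0.7784.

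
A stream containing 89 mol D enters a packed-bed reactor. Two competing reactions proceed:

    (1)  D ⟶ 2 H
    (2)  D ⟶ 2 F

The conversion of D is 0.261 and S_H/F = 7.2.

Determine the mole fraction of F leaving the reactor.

0.0505

Conversion of D: D consumed = 0.261 × 89 = 23.23 mol = 1ξ₁ + 1ξ₂.
Selectivity: 2ξ₁ / (2ξ₂) = 7.2 → ξ₁ = 7.2 ξ₂.
Substitute: (1·7.2 + 1) ξ₂ = 23.23 → ξ₂ = 2.833 mol, ξ₁ = 20.4 mol.
Outlet amounts (n = n₀ + Σ ν·ξ):
  D: 89 − 1(20.4) − 1(2.833) = 65.77
  H: 0 + 2(20.4) = 40.79
  F: 0 + 2(2.833) = 5.666
Total out = 112.2 mol; y_F = 5.666 / 112.2 = 0.05048.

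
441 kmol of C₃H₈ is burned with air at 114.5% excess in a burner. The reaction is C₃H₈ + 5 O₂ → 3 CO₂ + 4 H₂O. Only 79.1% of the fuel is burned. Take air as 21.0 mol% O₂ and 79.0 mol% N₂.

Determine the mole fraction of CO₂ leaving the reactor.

0.0449

Stoichiometric O₂ = 5 × 441 = 2205 kmol; O₂ fed = 2205 × 2.145 = 4730 kmol.
N₂ fed = 4730 × 79/21 = 17790 kmol.
Fuel reacted = 0.791 × 441 → ξ = 348.8 kmol.
Outlet (n = n₀ + ν ξ):
  C₃H₈: 441 − 1(348.8) = 92.17
  O₂: 4730 − 5(348.8) = 2986
  N₂: 17790 (inert)
  CO₂: 0 + 3(348.8) = 1046
  H₂O: 0 + 4(348.8) = 1395
Total out = 23310 kmol; y_CO₂ = 1046 / 23310 = 0.04489.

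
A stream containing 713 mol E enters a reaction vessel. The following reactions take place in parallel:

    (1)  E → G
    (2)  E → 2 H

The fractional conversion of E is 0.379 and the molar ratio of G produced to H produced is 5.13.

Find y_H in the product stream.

Conversion of E: E consumed = 0.379 × 713 = 270.2 mol = 1ξ₁ + 1ξ₂.
Selectivity: 1ξ₁ / (2ξ₂) = 5.13 → ξ₁ = 10.26 ξ₂.
Substitute: (1·10.26 + 1) ξ₂ = 270.2 → ξ₂ = 24 mol, ξ₁ = 246.2 mol.
Outlet amounts (n = n₀ + Σ ν·ξ):
  E: 713 − 1(246.2) − 1(24) = 442.8
  G: 0 + 1(246.2) = 246.2
  H: 0 + 2(24) = 48
Total out = 737 mol; y_H = 48 / 737 = 0.06513.

0.0651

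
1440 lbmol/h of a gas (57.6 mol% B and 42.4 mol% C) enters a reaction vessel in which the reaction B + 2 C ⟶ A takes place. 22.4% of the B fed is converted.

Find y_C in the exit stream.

0.224

B reacted = 0.224 × 829.4 = 185.8 lbmol/h; ν_B = −1, so ξ = 185.8/1 = 185.8 lbmol/h.
Outlet amounts (n = n₀ + ν ξ):
  B: 829.4 − 1(185.8) = 643.6
  C: 610.6 − 2(185.8) = 239
  A: 0 + 1(185.8) = 185.8
Total out = 1068 lbmol/h; y_C = 239 / 1068 = 0.2237.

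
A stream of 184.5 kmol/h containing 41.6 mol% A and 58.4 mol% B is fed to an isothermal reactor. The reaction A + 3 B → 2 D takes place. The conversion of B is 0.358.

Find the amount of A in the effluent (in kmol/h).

63.9 kmol/h

B reacted = 0.358 × 107.7 = 38.57 kmol/h; ν_B = −3, so ξ = 38.57/3 = 12.86 kmol/h.
Outlet amounts (n = n₀ + ν ξ):
  A: 76.75 − 1(12.86) = 63.89
  B: 107.7 − 3(12.86) = 69.17
  D: 0 + 2(12.86) = 25.72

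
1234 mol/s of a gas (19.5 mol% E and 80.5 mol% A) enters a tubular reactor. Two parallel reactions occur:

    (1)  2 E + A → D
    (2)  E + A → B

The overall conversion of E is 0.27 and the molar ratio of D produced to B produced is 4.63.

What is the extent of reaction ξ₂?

ξ₂ = 6.33 mol/s

Conversion of E: E consumed = 0.27 × 240.6 = 64.97 mol/s = 2ξ₁ + 1ξ₂.
Selectivity: 1ξ₁ / (1ξ₂) = 4.63 → ξ₁ = 4.63 ξ₂.
Substitute: (2·4.63 + 1) ξ₂ = 64.97 → ξ₂ = 6.332 mol/s, ξ₁ = 29.32 mol/s.
Outlet amounts (n = n₀ + Σ ν·ξ):
  E: 240.6 − 2(29.32) − 1(6.332) = 175.7
  A: 993.4 − 1(29.32) − 1(6.332) = 957.7
  D: 0 + 1(29.32) = 29.32
  B: 0 + 1(6.332) = 6.332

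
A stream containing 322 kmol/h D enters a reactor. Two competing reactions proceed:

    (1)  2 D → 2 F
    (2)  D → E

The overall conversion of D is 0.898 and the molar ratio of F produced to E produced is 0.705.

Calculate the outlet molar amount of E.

170 kmol/h

Conversion of D: D consumed = 0.898 × 322 = 289.2 kmol/h = 2ξ₁ + 1ξ₂.
Selectivity: 2ξ₁ / (1ξ₂) = 0.705 → ξ₁ = 0.3525 ξ₂.
Substitute: (2·0.3525 + 1) ξ₂ = 289.2 → ξ₂ = 169.6 kmol/h, ξ₁ = 59.78 kmol/h.
Outlet amounts (n = n₀ + Σ ν·ξ):
  D: 322 − 2(59.78) − 1(169.6) = 32.84
  F: 0 + 2(59.78) = 119.6
  E: 0 + 1(169.6) = 169.6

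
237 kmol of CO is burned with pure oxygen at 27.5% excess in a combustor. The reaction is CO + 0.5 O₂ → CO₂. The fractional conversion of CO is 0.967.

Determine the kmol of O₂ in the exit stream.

36.5 kmol

Stoichiometric O₂ = 0.5 × 237 = 118.5 kmol; O₂ fed = 118.5 × 1.275 = 151.1 kmol.
Fuel reacted = 0.967 × 237 → ξ = 229.2 kmol.
Outlet (n = n₀ + ν ξ):
  CO: 237 − 1(229.2) = 7.821
  O₂: 151.1 − 0.5(229.2) = 36.5
  CO₂: 0 + 1(229.2) = 229.2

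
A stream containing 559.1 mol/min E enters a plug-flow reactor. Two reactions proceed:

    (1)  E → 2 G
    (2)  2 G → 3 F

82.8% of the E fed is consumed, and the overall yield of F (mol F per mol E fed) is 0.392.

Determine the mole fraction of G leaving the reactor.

Conversion of E: E consumed = 1ξ₁ = 0.828 × 559.1 → ξ₁ = 462.9 mol/min.
Yield of F: 3ξ₂ / 559.1 = 0.392 → ξ₂ = 73.06 mol/min.
Outlet amounts (n = n₀ + Σ ν·ξ):
  E: 559.1 − 1(462.9) = 96.17
  G: 0 + 2(462.9) − 2(73.06) = 779.8
  F: 0 + 3(73.06) = 219.2
Total out = 1095 mol/min; y_G = 779.8 / 1095 = 0.712.

0.712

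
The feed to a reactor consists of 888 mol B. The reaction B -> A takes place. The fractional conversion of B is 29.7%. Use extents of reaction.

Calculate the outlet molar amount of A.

264 mol

B reacted = 0.297 × 888 = 263.7 mol; ν_B = −1, so ξ = 263.7/1 = 263.7 mol.
Outlet amounts (n = n₀ + ν ξ):
  B: 888 − 1(263.7) = 624.3
  A: 0 + 1(263.7) = 263.7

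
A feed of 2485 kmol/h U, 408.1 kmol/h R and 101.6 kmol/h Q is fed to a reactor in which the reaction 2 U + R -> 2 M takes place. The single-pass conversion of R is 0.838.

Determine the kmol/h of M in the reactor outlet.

684 kmol/h

R reacted = 0.838 × 408.1 = 342 kmol/h; ν_R = −1, so ξ = 342/1 = 342 kmol/h.
Outlet amounts (n = n₀ + ν ξ):
  U: 2485 − 2(342) = 1801
  R: 408.1 − 1(342) = 66.11
  M: 0 + 2(342) = 684
  Q: 101.6 (inert)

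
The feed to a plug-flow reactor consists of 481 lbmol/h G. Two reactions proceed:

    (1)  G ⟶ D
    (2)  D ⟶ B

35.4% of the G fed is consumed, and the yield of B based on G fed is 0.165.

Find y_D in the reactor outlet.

Conversion of G: G consumed = 1ξ₁ = 0.354 × 481 → ξ₁ = 170.3 lbmol/h.
Yield of B: 1ξ₂ / 481 = 0.165 → ξ₂ = 79.37 lbmol/h.
Outlet amounts (n = n₀ + Σ ν·ξ):
  G: 481 − 1(170.3) = 310.7
  D: 0 + 1(170.3) − 1(79.37) = 90.91
  B: 0 + 1(79.37) = 79.37
Total out = 481 lbmol/h; y_D = 90.91 / 481 = 0.189.

0.189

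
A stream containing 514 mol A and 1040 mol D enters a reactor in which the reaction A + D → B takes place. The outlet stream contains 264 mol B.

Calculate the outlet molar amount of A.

For B: n = n₀ + 1ξ → 264 = 0 + 1ξ, giving ξ = 264 mol.
Outlet amounts (n = n₀ + ν ξ):
  A: 514 − 1(264) = 250
  D: 1040 − 1(264) = 776
  B: 0 + 1(264) = 264

250 mol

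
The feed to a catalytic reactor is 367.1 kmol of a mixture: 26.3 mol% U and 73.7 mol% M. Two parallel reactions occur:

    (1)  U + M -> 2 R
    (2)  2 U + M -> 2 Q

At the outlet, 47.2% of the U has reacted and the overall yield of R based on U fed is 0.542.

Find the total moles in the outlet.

Yield of R: 2ξ₁ / 96.55 = 0.542 → ξ₁ = 26.16 kmol.
Conversion of U: 1ξ₁ + 2ξ₂ = 0.472 × 96.55 = 45.57 → ξ₂ = 9.703 kmol.
Outlet amounts (n = n₀ + Σ ν·ξ):
  U: 96.55 − 1(26.16) − 2(9.703) = 50.98
  M: 270.6 − 1(26.16) − 1(9.703) = 234.7
  R: 0 + 2(26.16) = 52.33
  Q: 0 + 2(9.703) = 19.41
Total out = 50.98 + 234.7 + 52.33 + 19.41 = 357.4 kmol.

357 kmol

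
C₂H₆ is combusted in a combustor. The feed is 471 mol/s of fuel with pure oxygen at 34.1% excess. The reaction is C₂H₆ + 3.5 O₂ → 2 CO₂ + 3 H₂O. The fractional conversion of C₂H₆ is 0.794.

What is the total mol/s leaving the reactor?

2870 mol/s

Stoichiometric O₂ = 3.5 × 471 = 1648 mol/s; O₂ fed = 1648 × 1.341 = 2211 mol/s.
Fuel reacted = 0.794 × 471 → ξ = 374 mol/s.
Outlet (n = n₀ + ν ξ):
  C₂H₆: 471 − 1(374) = 97.03
  O₂: 2211 − 3.5(374) = 901.7
  CO₂: 0 + 2(374) = 747.9
  H₂O: 0 + 3(374) = 1122
Total out = 97.03 + 901.7 + 747.9 + 1122 = 2869 mol/s.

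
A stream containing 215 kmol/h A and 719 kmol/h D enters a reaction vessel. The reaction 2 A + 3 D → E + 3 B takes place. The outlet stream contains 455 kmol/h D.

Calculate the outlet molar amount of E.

For D: n = n₀ − 3ξ → 455 = 719 − 3ξ, giving ξ = 88 kmol/h.
Outlet amounts (n = n₀ + ν ξ):
  A: 215 − 2(88) = 39
  D: 719 − 3(88) = 455
  E: 0 + 1(88) = 88
  B: 0 + 3(88) = 264

88 kmol/h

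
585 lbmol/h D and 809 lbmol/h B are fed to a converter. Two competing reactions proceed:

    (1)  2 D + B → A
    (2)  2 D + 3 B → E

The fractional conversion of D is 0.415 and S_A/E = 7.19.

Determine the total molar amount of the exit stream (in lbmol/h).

1120 lbmol/h

Conversion of D: D consumed = 0.415 × 585 = 242.8 lbmol/h = 2ξ₁ + 2ξ₂.
Selectivity: 1ξ₁ / (1ξ₂) = 7.19 → ξ₁ = 7.19 ξ₂.
Substitute: (2·7.19 + 2) ξ₂ = 242.8 → ξ₂ = 14.82 lbmol/h, ξ₁ = 106.6 lbmol/h.
Outlet amounts (n = n₀ + Σ ν·ξ):
  D: 585 − 2(106.6) − 2(14.82) = 342.2
  B: 809 − 1(106.6) − 3(14.82) = 658
  A: 0 + 1(106.6) = 106.6
  E: 0 + 1(14.82) = 14.82
Total out = 342.2 + 658 + 106.6 + 14.82 = 1122 lbmol/h.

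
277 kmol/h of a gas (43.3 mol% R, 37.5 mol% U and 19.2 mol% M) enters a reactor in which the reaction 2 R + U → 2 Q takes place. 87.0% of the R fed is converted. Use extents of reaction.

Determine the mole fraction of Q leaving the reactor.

R reacted = 0.87 × 119.9 = 104.3 kmol/h; ν_R = −2, so ξ = 104.3/2 = 52.17 kmol/h.
Outlet amounts (n = n₀ + ν ξ):
  R: 119.9 − 2(52.17) = 15.59
  U: 103.9 − 1(52.17) = 51.7
  Q: 0 + 2(52.17) = 104.3
  M: 53.18 (inert)
Total out = 224.8 kmol/h; y_Q = 104.3 / 224.8 = 0.4641.

0.464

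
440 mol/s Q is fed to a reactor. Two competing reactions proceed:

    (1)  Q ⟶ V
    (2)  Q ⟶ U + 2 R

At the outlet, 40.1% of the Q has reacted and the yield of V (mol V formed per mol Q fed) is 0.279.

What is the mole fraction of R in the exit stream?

0.196

Yield of V: 1ξ₁ / 440 = 0.279 → ξ₁ = 122.8 mol/s.
Conversion of Q: 1ξ₁ + 1ξ₂ = 0.401 × 440 = 176.4 → ξ₂ = 53.68 mol/s.
Outlet amounts (n = n₀ + Σ ν·ξ):
  Q: 440 − 1(122.8) − 1(53.68) = 263.6
  V: 0 + 1(122.8) = 122.8
  U: 0 + 1(53.68) = 53.68
  R: 0 + 2(53.68) = 107.4
Total out = 547.4 mol/s; y_R = 107.4 / 547.4 = 0.1961.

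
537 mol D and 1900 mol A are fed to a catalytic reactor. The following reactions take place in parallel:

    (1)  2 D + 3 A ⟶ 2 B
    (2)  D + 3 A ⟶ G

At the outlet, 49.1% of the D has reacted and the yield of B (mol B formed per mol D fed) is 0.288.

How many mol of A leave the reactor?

Yield of B: 2ξ₁ / 537 = 0.288 → ξ₁ = 77.33 mol.
Conversion of D: 2ξ₁ + 1ξ₂ = 0.491 × 537 = 263.7 → ξ₂ = 109 mol.
Outlet amounts (n = n₀ + Σ ν·ξ):
  D: 537 − 2(77.33) − 1(109) = 273.3
  A: 1900 − 3(77.33) − 3(109) = 1341
  B: 0 + 2(77.33) = 154.7
  G: 0 + 1(109) = 109

1340 mol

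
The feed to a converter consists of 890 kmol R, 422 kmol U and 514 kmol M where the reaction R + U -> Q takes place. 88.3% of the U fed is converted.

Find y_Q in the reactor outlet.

0.256

U reacted = 0.883 × 422 = 372.6 kmol; ν_U = −1, so ξ = 372.6/1 = 372.6 kmol.
Outlet amounts (n = n₀ + ν ξ):
  R: 890 − 1(372.6) = 517.4
  U: 422 − 1(372.6) = 49.37
  Q: 0 + 1(372.6) = 372.6
  M: 514 (inert)
Total out = 1453 kmol; y_Q = 372.6 / 1453 = 0.2564.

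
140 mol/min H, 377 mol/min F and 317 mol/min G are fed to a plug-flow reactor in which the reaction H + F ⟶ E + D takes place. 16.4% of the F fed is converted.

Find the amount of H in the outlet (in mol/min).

F reacted = 0.164 × 377 = 61.83 mol/min; ν_F = −1, so ξ = 61.83/1 = 61.83 mol/min.
Outlet amounts (n = n₀ + ν ξ):
  H: 140 − 1(61.83) = 78.17
  F: 377 − 1(61.83) = 315.2
  E: 0 + 1(61.83) = 61.83
  D: 0 + 1(61.83) = 61.83
  G: 317 (inert)

78.2 mol/min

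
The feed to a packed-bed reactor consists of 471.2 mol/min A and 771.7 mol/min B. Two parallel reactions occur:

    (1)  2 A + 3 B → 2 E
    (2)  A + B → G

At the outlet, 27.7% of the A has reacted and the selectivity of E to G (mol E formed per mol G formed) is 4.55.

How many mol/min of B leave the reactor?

Conversion of A: A consumed = 0.277 × 471.2 = 130.5 mol/min = 2ξ₁ + 1ξ₂.
Selectivity: 2ξ₁ / (1ξ₂) = 4.55 → ξ₁ = 2.275 ξ₂.
Substitute: (2·2.275 + 1) ξ₂ = 130.5 → ξ₂ = 23.52 mol/min, ξ₁ = 53.5 mol/min.
Outlet amounts (n = n₀ + Σ ν·ξ):
  A: 471.2 − 2(53.5) − 1(23.52) = 340.7
  B: 771.7 − 3(53.5) − 1(23.52) = 587.7
  E: 0 + 2(53.5) = 107
  G: 0 + 1(23.52) = 23.52

588 mol/min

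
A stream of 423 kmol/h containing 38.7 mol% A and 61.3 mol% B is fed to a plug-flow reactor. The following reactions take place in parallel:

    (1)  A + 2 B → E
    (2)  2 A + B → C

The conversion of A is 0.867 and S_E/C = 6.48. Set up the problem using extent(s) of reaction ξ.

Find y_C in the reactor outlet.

Conversion of A: A consumed = 0.867 × 163.7 = 141.9 kmol/h = 1ξ₁ + 2ξ₂.
Selectivity: 1ξ₁ / (1ξ₂) = 6.48 → ξ₁ = 6.48 ξ₂.
Substitute: (1·6.48 + 2) ξ₂ = 141.9 → ξ₂ = 16.74 kmol/h, ξ₁ = 108.5 kmol/h.
Outlet amounts (n = n₀ + Σ ν·ξ):
  A: 163.7 − 1(108.5) − 2(16.74) = 21.77
  B: 259.3 − 2(108.5) − 1(16.74) = 25.65
  E: 0 + 1(108.5) = 108.5
  C: 0 + 1(16.74) = 16.74
Total out = 172.6 kmol/h; y_C = 16.74 / 172.6 = 0.09696.

0.097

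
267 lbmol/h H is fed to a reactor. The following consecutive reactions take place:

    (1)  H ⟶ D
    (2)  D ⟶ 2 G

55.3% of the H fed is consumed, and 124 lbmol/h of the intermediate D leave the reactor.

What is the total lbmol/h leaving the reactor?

Conversion of H: H consumed = 1ξ₁ = 0.553 × 267 → ξ₁ = 147.7 lbmol/h.
D balance: n_D = 0 + 1ξ₁ − 1ξ₂ = 124 → ξ₂ = (1·147.7 − 124)/1 = 23.65 lbmol/h.
Outlet amounts (n = n₀ + Σ ν·ξ):
  H: 267 − 1(147.7) = 119.3
  D: 0 + 1(147.7) − 1(23.65) = 124
  G: 0 + 2(23.65) = 47.3
Total out = 119.3 + 124 + 47.3 = 290.7 lbmol/h.

291 lbmol/h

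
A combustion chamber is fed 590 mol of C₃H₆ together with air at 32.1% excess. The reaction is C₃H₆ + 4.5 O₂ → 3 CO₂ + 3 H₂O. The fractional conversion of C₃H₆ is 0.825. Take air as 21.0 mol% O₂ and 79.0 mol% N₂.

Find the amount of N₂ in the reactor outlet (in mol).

Stoichiometric O₂ = 4.5 × 590 = 2655 mol; O₂ fed = 2655 × 1.321 = 3507 mol.
N₂ fed = 3507 × 79/21 = 13190 mol.
Fuel reacted = 0.825 × 590 → ξ = 486.8 mol.
Outlet (n = n₀ + ν ξ):
  C₃H₆: 590 − 1(486.8) = 103.2
  O₂: 3507 − 4.5(486.8) = 1317
  N₂: 13190 (inert)
  CO₂: 0 + 3(486.8) = 1460
  H₂O: 0 + 3(486.8) = 1460

13200 mol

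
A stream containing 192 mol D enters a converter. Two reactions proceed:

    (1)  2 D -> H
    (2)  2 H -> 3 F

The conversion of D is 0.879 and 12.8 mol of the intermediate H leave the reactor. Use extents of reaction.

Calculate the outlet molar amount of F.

107 mol

Conversion of D: D consumed = 2ξ₁ = 0.879 × 192 → ξ₁ = 84.38 mol.
H balance: n_H = 0 + 1ξ₁ − 2ξ₂ = 12.8 → ξ₂ = (1·84.38 − 12.8)/2 = 35.79 mol.
Outlet amounts (n = n₀ + Σ ν·ξ):
  D: 192 − 2(84.38) = 23.23
  H: 0 + 1(84.38) − 2(35.79) = 12.8
  F: 0 + 3(35.79) = 107.4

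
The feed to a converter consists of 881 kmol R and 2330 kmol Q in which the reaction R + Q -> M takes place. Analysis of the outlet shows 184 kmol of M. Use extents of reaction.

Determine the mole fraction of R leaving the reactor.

For M: n = n₀ + 1ξ → 184 = 0 + 1ξ, giving ξ = 184 kmol.
Outlet amounts (n = n₀ + ν ξ):
  R: 881 − 1(184) = 697
  Q: 2330 − 1(184) = 2146
  M: 0 + 1(184) = 184
Total out = 3027 kmol; y_R = 697 / 3027 = 0.2303.

0.23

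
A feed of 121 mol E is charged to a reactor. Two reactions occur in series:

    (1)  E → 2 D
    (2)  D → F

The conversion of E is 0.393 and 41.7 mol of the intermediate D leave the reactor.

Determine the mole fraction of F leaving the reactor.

0.317

Conversion of E: E consumed = 1ξ₁ = 0.393 × 121 → ξ₁ = 47.55 mol.
D balance: n_D = 0 + 2ξ₁ − 1ξ₂ = 41.7 → ξ₂ = (2·47.55 − 41.7)/1 = 53.41 mol.
Outlet amounts (n = n₀ + Σ ν·ξ):
  E: 121 − 1(47.55) = 73.45
  D: 0 + 2(47.55) − 1(53.41) = 41.7
  F: 0 + 1(53.41) = 53.41
Total out = 168.6 mol; y_F = 53.41 / 168.6 = 0.3168.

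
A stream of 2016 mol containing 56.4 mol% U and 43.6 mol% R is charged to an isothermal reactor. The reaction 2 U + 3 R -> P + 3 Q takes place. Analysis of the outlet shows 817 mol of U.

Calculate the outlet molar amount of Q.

480 mol

For U: n = n₀ − 2ξ → 817 = 1137 − 2ξ, giving ξ = 160 mol.
Outlet amounts (n = n₀ + ν ξ):
  U: 1137 − 2(160) = 817
  R: 879 − 3(160) = 398.9
  P: 0 + 1(160) = 160
  Q: 0 + 3(160) = 480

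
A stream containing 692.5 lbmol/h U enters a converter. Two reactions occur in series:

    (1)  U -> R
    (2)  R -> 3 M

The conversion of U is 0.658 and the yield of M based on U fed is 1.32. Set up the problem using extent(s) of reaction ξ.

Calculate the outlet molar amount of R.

Conversion of U: U consumed = 1ξ₁ = 0.658 × 692.5 → ξ₁ = 455.7 lbmol/h.
Yield of M: 3ξ₂ / 692.5 = 1.32 → ξ₂ = 304.7 lbmol/h.
Outlet amounts (n = n₀ + Σ ν·ξ):
  U: 692.5 − 1(455.7) = 236.8
  R: 0 + 1(455.7) − 1(304.7) = 151
  M: 0 + 3(304.7) = 914.1

151 lbmol/h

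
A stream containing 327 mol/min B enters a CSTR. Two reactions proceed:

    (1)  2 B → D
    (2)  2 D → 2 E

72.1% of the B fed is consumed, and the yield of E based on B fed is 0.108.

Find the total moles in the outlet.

Conversion of B: B consumed = 2ξ₁ = 0.721 × 327 → ξ₁ = 117.9 mol/min.
Yield of E: 2ξ₂ / 327 = 0.108 → ξ₂ = 17.66 mol/min.
Outlet amounts (n = n₀ + Σ ν·ξ):
  B: 327 − 2(117.9) = 91.23
  D: 0 + 1(117.9) − 2(17.66) = 82.57
  E: 0 + 2(17.66) = 35.32
Total out = 91.23 + 82.57 + 35.32 = 209.1 mol/min.

209 mol/min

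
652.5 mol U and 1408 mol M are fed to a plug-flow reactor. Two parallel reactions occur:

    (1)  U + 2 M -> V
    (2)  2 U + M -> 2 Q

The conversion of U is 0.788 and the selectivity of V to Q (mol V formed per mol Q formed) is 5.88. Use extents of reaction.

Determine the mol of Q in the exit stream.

74.7 mol

Conversion of U: U consumed = 0.788 × 652.5 = 514.2 mol = 1ξ₁ + 2ξ₂.
Selectivity: 1ξ₁ / (2ξ₂) = 5.88 → ξ₁ = 11.76 ξ₂.
Substitute: (1·11.76 + 2) ξ₂ = 514.2 → ξ₂ = 37.37 mol, ξ₁ = 439.4 mol.
Outlet amounts (n = n₀ + Σ ν·ξ):
  U: 652.5 − 1(439.4) − 2(37.37) = 138.3
  M: 1408 − 2(439.4) − 1(37.37) = 491.8
  V: 0 + 1(439.4) = 439.4
  Q: 0 + 2(37.37) = 74.73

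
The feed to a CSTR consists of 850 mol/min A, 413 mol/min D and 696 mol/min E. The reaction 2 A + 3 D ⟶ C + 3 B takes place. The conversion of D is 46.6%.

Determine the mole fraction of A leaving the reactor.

0.381

D reacted = 0.466 × 413 = 192.5 mol/min; ν_D = −3, so ξ = 192.5/3 = 64.15 mol/min.
Outlet amounts (n = n₀ + ν ξ):
  A: 850 − 2(64.15) = 721.7
  D: 413 − 3(64.15) = 220.5
  C: 0 + 1(64.15) = 64.15
  B: 0 + 3(64.15) = 192.5
  E: 696 (inert)
Total out = 1895 mol/min; y_A = 721.7 / 1895 = 0.3809.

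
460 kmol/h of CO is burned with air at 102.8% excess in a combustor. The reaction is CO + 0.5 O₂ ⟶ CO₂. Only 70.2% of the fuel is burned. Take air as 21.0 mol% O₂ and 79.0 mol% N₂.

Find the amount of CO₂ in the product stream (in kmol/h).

323 kmol/h

Stoichiometric O₂ = 0.5 × 460 = 230 kmol/h; O₂ fed = 230 × 2.028 = 466.4 kmol/h.
N₂ fed = 466.4 × 79/21 = 1755 kmol/h.
Fuel reacted = 0.702 × 460 → ξ = 322.9 kmol/h.
Outlet (n = n₀ + ν ξ):
  CO: 460 − 1(322.9) = 137.1
  O₂: 466.4 − 0.5(322.9) = 305
  N₂: 1755 (inert)
  CO₂: 0 + 1(322.9) = 322.9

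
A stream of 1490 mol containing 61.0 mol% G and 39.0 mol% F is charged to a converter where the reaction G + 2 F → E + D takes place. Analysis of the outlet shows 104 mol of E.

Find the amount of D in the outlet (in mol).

For E: n = n₀ + 1ξ → 104 = 0 + 1ξ, giving ξ = 104 mol.
Outlet amounts (n = n₀ + ν ξ):
  G: 908.9 − 1(104) = 804.9
  F: 581.1 − 2(104) = 373.1
  E: 0 + 1(104) = 104
  D: 0 + 1(104) = 104

104 mol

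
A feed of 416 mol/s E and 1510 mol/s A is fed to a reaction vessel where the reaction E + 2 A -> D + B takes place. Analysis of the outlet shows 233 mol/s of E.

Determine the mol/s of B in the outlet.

183 mol/s

For E: n = n₀ − 1ξ → 233 = 416 − 1ξ, giving ξ = 183 mol/s.
Outlet amounts (n = n₀ + ν ξ):
  E: 416 − 1(183) = 233
  A: 1510 − 2(183) = 1144
  D: 0 + 1(183) = 183
  B: 0 + 1(183) = 183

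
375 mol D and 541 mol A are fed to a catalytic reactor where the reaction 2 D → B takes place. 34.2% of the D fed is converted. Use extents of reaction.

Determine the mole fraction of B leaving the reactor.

0.0753

D reacted = 0.342 × 375 = 128.2 mol; ν_D = −2, so ξ = 128.2/2 = 64.12 mol.
Outlet amounts (n = n₀ + ν ξ):
  D: 375 − 2(64.12) = 246.8
  B: 0 + 1(64.12) = 64.12
  A: 541 (inert)
Total out = 851.9 mol; y_B = 64.12 / 851.9 = 0.07528.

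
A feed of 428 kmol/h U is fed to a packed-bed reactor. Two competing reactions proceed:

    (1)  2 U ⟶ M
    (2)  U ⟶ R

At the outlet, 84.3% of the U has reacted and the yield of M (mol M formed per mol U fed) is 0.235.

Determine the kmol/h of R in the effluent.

Yield of M: 1ξ₁ / 428 = 0.235 → ξ₁ = 100.6 kmol/h.
Conversion of U: 2ξ₁ + 1ξ₂ = 0.843 × 428 = 360.8 → ξ₂ = 159.6 kmol/h.
Outlet amounts (n = n₀ + Σ ν·ξ):
  U: 428 − 2(100.6) − 1(159.6) = 67.2
  M: 0 + 1(100.6) = 100.6
  R: 0 + 1(159.6) = 159.6

160 kmol/h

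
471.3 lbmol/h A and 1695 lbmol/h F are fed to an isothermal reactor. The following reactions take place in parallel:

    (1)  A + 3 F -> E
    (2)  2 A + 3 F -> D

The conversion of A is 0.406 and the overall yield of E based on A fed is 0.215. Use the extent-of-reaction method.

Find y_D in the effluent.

Yield of E: 1ξ₁ / 471.3 = 0.215 → ξ₁ = 101.3 lbmol/h.
Conversion of A: 1ξ₁ + 2ξ₂ = 0.406 × 471.3 = 191.3 → ξ₂ = 45.01 lbmol/h.
Outlet amounts (n = n₀ + Σ ν·ξ):
  A: 471.3 − 1(101.3) − 2(45.01) = 280
  F: 1695 − 3(101.3) − 3(45.01) = 1256
  E: 0 + 1(101.3) = 101.3
  D: 0 + 1(45.01) = 45.01
Total out = 1682 lbmol/h; y_D = 45.01 / 1682 = 0.02675.

0.0268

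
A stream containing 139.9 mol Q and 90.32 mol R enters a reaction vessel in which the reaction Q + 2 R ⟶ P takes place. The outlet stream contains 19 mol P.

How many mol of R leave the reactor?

For P: n = n₀ + 1ξ → 19 = 0 + 1ξ, giving ξ = 19 mol.
Outlet amounts (n = n₀ + ν ξ):
  Q: 139.9 − 1(19) = 120.9
  R: 90.32 − 2(19) = 52.32
  P: 0 + 1(19) = 19

52.3 mol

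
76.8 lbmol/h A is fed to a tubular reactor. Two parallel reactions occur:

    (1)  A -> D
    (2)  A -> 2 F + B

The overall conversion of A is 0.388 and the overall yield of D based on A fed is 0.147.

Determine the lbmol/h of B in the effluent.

18.5 lbmol/h

Yield of D: 1ξ₁ / 76.8 = 0.147 → ξ₁ = 11.29 lbmol/h.
Conversion of A: 1ξ₁ + 1ξ₂ = 0.388 × 76.8 = 29.8 → ξ₂ = 18.51 lbmol/h.
Outlet amounts (n = n₀ + Σ ν·ξ):
  A: 76.8 − 1(11.29) − 1(18.51) = 47
  D: 0 + 1(11.29) = 11.29
  F: 0 + 2(18.51) = 37.02
  B: 0 + 1(18.51) = 18.51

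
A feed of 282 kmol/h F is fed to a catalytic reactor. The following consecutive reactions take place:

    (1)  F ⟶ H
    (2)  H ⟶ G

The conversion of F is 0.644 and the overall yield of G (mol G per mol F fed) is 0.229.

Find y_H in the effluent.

Conversion of F: F consumed = 1ξ₁ = 0.644 × 282 → ξ₁ = 181.6 kmol/h.
Yield of G: 1ξ₂ / 282 = 0.229 → ξ₂ = 64.58 kmol/h.
Outlet amounts (n = n₀ + Σ ν·ξ):
  F: 282 − 1(181.6) = 100.4
  H: 0 + 1(181.6) − 1(64.58) = 117
  G: 0 + 1(64.58) = 64.58
Total out = 282 kmol/h; y_H = 117 / 282 = 0.415.

0.415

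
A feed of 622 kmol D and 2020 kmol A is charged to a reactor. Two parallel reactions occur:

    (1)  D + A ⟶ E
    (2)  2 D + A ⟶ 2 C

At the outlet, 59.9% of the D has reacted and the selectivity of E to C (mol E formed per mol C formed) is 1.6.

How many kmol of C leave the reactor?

143 kmol

Conversion of D: D consumed = 0.599 × 622 = 372.6 kmol = 1ξ₁ + 2ξ₂.
Selectivity: 1ξ₁ / (2ξ₂) = 1.6 → ξ₁ = 3.2 ξ₂.
Substitute: (1·3.2 + 2) ξ₂ = 372.6 → ξ₂ = 71.65 kmol, ξ₁ = 229.3 kmol.
Outlet amounts (n = n₀ + Σ ν·ξ):
  D: 622 − 1(229.3) − 2(71.65) = 249.4
  A: 2020 − 1(229.3) − 1(71.65) = 1719
  E: 0 + 1(229.3) = 229.3
  C: 0 + 2(71.65) = 143.3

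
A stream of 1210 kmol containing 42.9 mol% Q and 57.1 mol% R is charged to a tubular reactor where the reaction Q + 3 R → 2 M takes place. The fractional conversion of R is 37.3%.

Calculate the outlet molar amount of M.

172 kmol

R reacted = 0.373 × 690.9 = 257.7 kmol; ν_R = −3, so ξ = 257.7/3 = 85.9 kmol.
Outlet amounts (n = n₀ + ν ξ):
  Q: 519.1 − 1(85.9) = 433.2
  R: 690.9 − 3(85.9) = 433.2
  M: 0 + 2(85.9) = 171.8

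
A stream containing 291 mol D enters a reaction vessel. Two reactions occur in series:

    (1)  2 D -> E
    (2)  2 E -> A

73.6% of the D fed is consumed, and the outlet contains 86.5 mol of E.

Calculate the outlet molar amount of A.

10.3 mol

Conversion of D: D consumed = 2ξ₁ = 0.736 × 291 → ξ₁ = 107.1 mol.
E balance: n_E = 0 + 1ξ₁ − 2ξ₂ = 86.5 → ξ₂ = (1·107.1 − 86.5)/2 = 10.29 mol.
Outlet amounts (n = n₀ + Σ ν·ξ):
  D: 291 − 2(107.1) = 76.82
  E: 0 + 1(107.1) − 2(10.29) = 86.5
  A: 0 + 1(10.29) = 10.29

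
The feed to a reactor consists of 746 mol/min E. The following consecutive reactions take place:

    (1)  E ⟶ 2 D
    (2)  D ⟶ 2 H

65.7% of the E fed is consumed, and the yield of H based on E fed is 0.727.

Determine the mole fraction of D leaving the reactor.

Conversion of E: E consumed = 1ξ₁ = 0.657 × 746 → ξ₁ = 490.1 mol/min.
Yield of H: 2ξ₂ / 746 = 0.727 → ξ₂ = 271.2 mol/min.
Outlet amounts (n = n₀ + Σ ν·ξ):
  E: 746 − 1(490.1) = 255.9
  D: 0 + 2(490.1) − 1(271.2) = 709.1
  H: 0 + 2(271.2) = 542.3
Total out = 1507 mol/min; y_D = 709.1 / 1507 = 0.4704.

0.47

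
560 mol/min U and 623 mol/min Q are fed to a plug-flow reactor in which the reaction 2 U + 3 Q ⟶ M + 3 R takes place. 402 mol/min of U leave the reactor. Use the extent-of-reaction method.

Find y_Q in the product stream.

0.35

For U: n = n₀ − 2ξ → 402 = 560 − 2ξ, giving ξ = 79 mol/min.
Outlet amounts (n = n₀ + ν ξ):
  U: 560 − 2(79) = 402
  Q: 623 − 3(79) = 386
  M: 0 + 1(79) = 79
  R: 0 + 3(79) = 237
Total out = 1104 mol/min; y_Q = 386 / 1104 = 0.3496.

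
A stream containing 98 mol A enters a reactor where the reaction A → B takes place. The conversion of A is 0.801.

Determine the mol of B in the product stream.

A reacted = 0.801 × 98 = 78.5 mol; ν_A = −1, so ξ = 78.5/1 = 78.5 mol.
Outlet amounts (n = n₀ + ν ξ):
  A: 98 − 1(78.5) = 19.5
  B: 0 + 1(78.5) = 78.5

78.5 mol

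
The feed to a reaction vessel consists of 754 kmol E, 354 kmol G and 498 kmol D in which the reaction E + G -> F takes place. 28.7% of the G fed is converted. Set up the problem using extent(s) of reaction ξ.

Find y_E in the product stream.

G reacted = 0.287 × 354 = 101.6 kmol; ν_G = −1, so ξ = 101.6/1 = 101.6 kmol.
Outlet amounts (n = n₀ + ν ξ):
  E: 754 − 1(101.6) = 652.4
  G: 354 − 1(101.6) = 252.4
  F: 0 + 1(101.6) = 101.6
  D: 498 (inert)
Total out = 1504 kmol; y_E = 652.4 / 1504 = 0.4337.

0.434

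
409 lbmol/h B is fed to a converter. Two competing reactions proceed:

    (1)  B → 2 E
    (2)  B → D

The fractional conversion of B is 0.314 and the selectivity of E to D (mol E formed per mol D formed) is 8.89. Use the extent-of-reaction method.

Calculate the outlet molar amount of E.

210 lbmol/h

Conversion of B: B consumed = 0.314 × 409 = 128.4 lbmol/h = 1ξ₁ + 1ξ₂.
Selectivity: 2ξ₁ / (1ξ₂) = 8.89 → ξ₁ = 4.445 ξ₂.
Substitute: (1·4.445 + 1) ξ₂ = 128.4 → ξ₂ = 23.59 lbmol/h, ξ₁ = 104.8 lbmol/h.
Outlet amounts (n = n₀ + Σ ν·ξ):
  B: 409 − 1(104.8) − 1(23.59) = 280.6
  E: 0 + 2(104.8) = 209.7
  D: 0 + 1(23.59) = 23.59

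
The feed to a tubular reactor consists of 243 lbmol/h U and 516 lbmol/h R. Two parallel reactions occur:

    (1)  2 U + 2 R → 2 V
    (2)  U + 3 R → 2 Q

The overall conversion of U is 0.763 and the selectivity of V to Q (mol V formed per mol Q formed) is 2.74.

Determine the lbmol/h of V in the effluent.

157 lbmol/h

Conversion of U: U consumed = 0.763 × 243 = 185.4 lbmol/h = 2ξ₁ + 1ξ₂.
Selectivity: 2ξ₁ / (2ξ₂) = 2.74 → ξ₁ = 2.74 ξ₂.
Substitute: (2·2.74 + 1) ξ₂ = 185.4 → ξ₂ = 28.61 lbmol/h, ξ₁ = 78.4 lbmol/h.
Outlet amounts (n = n₀ + Σ ν·ξ):
  U: 243 − 2(78.4) − 1(28.61) = 57.59
  R: 516 − 2(78.4) − 3(28.61) = 273.4
  V: 0 + 2(78.4) = 156.8
  Q: 0 + 2(28.61) = 57.22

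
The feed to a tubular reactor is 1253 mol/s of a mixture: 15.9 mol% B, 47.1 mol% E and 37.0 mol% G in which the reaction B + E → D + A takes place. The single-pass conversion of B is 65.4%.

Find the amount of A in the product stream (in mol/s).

B reacted = 0.654 × 199.2 = 130.3 mol/s; ν_B = −1, so ξ = 130.3/1 = 130.3 mol/s.
Outlet amounts (n = n₀ + ν ξ):
  B: 199.2 − 1(130.3) = 68.93
  E: 590.2 − 1(130.3) = 459.9
  D: 0 + 1(130.3) = 130.3
  A: 0 + 1(130.3) = 130.3
  G: 463.6 (inert)

130 mol/s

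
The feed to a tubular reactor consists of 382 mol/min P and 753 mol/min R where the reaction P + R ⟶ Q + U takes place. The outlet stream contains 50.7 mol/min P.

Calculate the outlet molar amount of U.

For P: n = n₀ − 1ξ → 50.7 = 382 − 1ξ, giving ξ = 331.3 mol/min.
Outlet amounts (n = n₀ + ν ξ):
  P: 382 − 1(331.3) = 50.7
  R: 753 − 1(331.3) = 421.7
  Q: 0 + 1(331.3) = 331.3
  U: 0 + 1(331.3) = 331.3

331 mol/min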